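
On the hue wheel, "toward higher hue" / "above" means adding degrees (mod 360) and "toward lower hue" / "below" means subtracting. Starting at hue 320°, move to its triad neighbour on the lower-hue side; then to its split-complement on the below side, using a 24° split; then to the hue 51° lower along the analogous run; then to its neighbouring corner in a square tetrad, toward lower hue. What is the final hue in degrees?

215°

triadic ↓ −120°: 320 − 120 = 200°
split-comp 24° ↓ +156°: 200 + 156 = 356°
analog 51° ↓ −51°: 356 − 51 = 305°
square ↓ −90°: 305 − 90 = 215°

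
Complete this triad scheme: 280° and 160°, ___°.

A triad places three hues 120° apart.
The full set through 160° is {40°, 160°, 280°}.
Given {160°, 280°}, the missing hue is 40°.

40°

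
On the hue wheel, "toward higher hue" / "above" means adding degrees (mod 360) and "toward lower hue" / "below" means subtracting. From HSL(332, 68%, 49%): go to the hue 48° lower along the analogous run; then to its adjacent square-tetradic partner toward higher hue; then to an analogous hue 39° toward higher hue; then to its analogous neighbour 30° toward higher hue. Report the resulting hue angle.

332 − 48 = 284°   (analog 48° ↓)
284 + 90 = 374 → 374 − 360 = 14°   (square ↑)
14 + 39 = 53°   (analog 39° ↑)
53 + 30 = 83°   (analog 30° ↑)

83°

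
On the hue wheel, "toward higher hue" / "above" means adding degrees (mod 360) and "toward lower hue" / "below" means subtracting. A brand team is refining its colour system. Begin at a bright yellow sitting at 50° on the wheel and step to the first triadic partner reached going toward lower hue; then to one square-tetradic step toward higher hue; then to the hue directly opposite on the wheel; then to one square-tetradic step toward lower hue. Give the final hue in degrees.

110°

50 − 120 = -70 → -70 + 360 = 290°   (triadic ↓)
290 + 90 = 380 → 380 − 360 = 20°   (square ↑)
20 + 180 = 200°   (complement)
200 − 90 = 110°   (square ↓)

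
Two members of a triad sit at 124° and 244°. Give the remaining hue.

A triad spaces three hues 120° apart.
The full set is {4°, 124°, 244°}.

4°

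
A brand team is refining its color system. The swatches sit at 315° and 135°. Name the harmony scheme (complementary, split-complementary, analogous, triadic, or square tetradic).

Sort the hues: 135°, 315°.
Successive gaps around the wheel: 180°, 180°.
Two hues 180° apart are complementary.

complementary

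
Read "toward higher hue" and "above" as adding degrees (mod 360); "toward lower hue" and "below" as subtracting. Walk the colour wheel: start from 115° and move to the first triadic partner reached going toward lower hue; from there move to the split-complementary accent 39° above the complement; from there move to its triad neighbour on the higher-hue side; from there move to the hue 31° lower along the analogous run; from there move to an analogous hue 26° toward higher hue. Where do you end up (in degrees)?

329°

115 − 120 = -5 → -5 + 360 = 355°   (triadic ↓)
355 + 219 = 574 → 574 − 360 = 214°   (split-comp 39° ↑)
214 + 120 = 334°   (triadic ↑)
334 − 31 = 303°   (analog 31° ↓)
303 + 26 = 329°   (analog 26° ↑)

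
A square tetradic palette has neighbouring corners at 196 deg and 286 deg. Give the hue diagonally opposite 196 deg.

16°

A square tetradic scheme places four hues 90° apart; opposite corners are 180° apart.
196 + 180 = 376 → 376 − 360 = 16°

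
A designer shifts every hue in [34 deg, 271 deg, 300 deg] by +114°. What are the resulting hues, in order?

34 + 114 = 148°
271 + 114 = 385 → 385 − 360 = 25°
300 + 114 = 414 → 414 − 360 = 54°

148°, 25°, 54°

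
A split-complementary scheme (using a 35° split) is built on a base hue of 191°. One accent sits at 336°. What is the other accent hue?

46°

Split-complementary hues sit 35° either side of the complement.
Complement of the base 191°: 191 + 180 = 371 → 371 − 360 = 11°
The given accent 336° is 35° one side of 11°; the other accent sits 35° the other side: 11 + 35 = 46°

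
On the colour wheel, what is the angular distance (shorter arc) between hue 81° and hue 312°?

|81 − 312| = 231.
The shorter arc is 360 − 231 = 129°.

129°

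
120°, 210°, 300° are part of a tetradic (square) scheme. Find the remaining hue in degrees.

30°

A square tetradic scheme places four hues every 90°.
The full set through 120° is {30°, 120°, 210°, 300°}.
Given {120°, 210°, 300°}, the missing hue is 30°.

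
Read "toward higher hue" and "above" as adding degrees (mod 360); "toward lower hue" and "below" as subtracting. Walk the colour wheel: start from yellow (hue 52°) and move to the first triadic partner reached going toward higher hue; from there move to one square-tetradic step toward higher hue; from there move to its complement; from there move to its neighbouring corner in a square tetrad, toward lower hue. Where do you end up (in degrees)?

+120° (triadic ↑): 52 + 120 = 172°
+90° (square ↑): 172 + 90 = 262°
+180° (complement): 262 + 180 = 442 → 442 − 360 = 82°
−90° (square ↓): 82 − 90 = -8 → -8 + 360 = 352°

352°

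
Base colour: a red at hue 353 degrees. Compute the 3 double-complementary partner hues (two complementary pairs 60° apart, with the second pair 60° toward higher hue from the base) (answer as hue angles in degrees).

53°, 173°, and 233°

A rectangular tetradic uses two complementary pairs 60° apart: offsets 0°, 60°, 180°, 240°.
353 + 60 = 413 → 413 − 360 = 53°
353 + 180 = 533 → 533 − 360 = 173°
353 + 240 = 593 → 593 − 360 = 233°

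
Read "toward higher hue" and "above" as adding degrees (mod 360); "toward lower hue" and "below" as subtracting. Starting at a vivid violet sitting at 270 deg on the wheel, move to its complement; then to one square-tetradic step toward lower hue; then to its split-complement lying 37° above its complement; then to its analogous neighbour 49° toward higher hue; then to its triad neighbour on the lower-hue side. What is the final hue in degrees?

270 + 180 = 450 → 450 − 360 = 90°   (complement)
90 − 90 = 0°   (square ↓)
0 + 217 = 217°   (split-comp 37° ↑)
217 + 49 = 266°   (analog 49° ↑)
266 − 120 = 146°   (triadic ↓)

146°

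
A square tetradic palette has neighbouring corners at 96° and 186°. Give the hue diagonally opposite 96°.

A square tetradic scheme places four hues 90° apart; opposite corners are 180° apart.
96 + 180 = 276°

276°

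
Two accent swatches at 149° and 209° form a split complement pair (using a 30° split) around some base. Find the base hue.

359°

The accents sit 30° either side of the complement, so the complement is their short-arc midpoint on the wheel.
Short-arc midpoint of 149° and 209°: 179°.
Base is 180° from the complement: 179 − 180 = -1 → -1 + 360 = 359°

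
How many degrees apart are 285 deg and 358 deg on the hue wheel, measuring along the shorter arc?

|285 − 358| = 73.
73 ≤ 180, so the shorter arc is 73°.

73°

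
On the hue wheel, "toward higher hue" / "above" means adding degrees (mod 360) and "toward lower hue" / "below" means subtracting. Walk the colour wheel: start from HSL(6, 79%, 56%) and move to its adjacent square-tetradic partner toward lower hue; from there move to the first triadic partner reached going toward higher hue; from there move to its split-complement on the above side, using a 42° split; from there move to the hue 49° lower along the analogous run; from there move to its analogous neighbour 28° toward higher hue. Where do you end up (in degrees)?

237°

square ↓ −90°: 6 − 90 = -84 → -84 + 360 = 276°
triadic ↑ +120°: 276 + 120 = 396 → 396 − 360 = 36°
split-comp 42° ↑ +222°: 36 + 222 = 258°
analog 49° ↓ −49°: 258 − 49 = 209°
analog 28° ↑ +28°: 209 + 28 = 237°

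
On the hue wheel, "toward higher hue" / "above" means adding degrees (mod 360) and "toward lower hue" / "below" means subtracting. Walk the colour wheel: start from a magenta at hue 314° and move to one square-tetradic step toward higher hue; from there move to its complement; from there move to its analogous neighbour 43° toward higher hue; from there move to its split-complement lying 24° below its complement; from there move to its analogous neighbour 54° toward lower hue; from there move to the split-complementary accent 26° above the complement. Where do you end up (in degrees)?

215°

square ↑ +90°: 314 + 90 = 404 → 404 − 360 = 44°
complement +180°: 44 + 180 = 224°
analog 43° ↑ +43°: 224 + 43 = 267°
split-comp 24° ↓ +156°: 267 + 156 = 423 → 423 − 360 = 63°
analog 54° ↓ −54°: 63 − 54 = 9°
split-comp 26° ↑ +206°: 9 + 206 = 215°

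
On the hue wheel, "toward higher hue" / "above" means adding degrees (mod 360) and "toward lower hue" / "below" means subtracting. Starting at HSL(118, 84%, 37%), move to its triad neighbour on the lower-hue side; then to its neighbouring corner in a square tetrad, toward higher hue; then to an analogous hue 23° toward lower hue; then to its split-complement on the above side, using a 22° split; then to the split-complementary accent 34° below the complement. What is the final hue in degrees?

triadic ↓ −120°: 118 − 120 = -2 → -2 + 360 = 358°
square ↑ +90°: 358 + 90 = 448 → 448 − 360 = 88°
analog 23° ↓ −23°: 88 − 23 = 65°
split-comp 22° ↑ +202°: 65 + 202 = 267°
split-comp 34° ↓ +146°: 267 + 146 = 413 → 413 − 360 = 53°

53°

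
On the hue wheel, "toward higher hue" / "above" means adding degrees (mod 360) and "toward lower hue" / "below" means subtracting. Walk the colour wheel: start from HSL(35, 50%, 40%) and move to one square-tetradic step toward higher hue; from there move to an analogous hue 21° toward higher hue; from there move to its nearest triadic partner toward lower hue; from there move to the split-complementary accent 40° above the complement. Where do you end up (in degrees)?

35 + 90 = 125°   (square ↑)
125 + 21 = 146°   (analog 21° ↑)
146 − 120 = 26°   (triadic ↓)
26 + 220 = 246°   (split-comp 40° ↑)

246°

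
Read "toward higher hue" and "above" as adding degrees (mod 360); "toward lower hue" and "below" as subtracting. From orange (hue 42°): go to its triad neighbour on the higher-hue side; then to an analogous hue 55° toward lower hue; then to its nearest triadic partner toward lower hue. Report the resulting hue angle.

triadic ↑ +120°: 42 + 120 = 162°
analog 55° ↓ −55°: 162 − 55 = 107°
triadic ↓ −120°: 107 − 120 = -13 → -13 + 360 = 347°

347°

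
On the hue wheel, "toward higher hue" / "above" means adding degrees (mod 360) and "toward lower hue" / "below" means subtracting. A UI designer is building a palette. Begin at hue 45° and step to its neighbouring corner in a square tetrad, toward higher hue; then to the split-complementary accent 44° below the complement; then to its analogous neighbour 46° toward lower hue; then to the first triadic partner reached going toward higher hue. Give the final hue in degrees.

345°

45 + 90 = 135°   (square ↑)
135 + 136 = 271°   (split-comp 44° ↓)
271 − 46 = 225°   (analog 46° ↓)
225 + 120 = 345°   (triadic ↑)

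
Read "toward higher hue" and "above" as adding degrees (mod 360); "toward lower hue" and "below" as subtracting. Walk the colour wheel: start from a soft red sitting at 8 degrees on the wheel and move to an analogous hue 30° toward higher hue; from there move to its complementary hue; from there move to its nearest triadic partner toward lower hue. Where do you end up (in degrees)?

98°

+30° (analog 30° ↑): 8 + 30 = 38°
+180° (complement): 38 + 180 = 218°
−120° (triadic ↓): 218 − 120 = 98°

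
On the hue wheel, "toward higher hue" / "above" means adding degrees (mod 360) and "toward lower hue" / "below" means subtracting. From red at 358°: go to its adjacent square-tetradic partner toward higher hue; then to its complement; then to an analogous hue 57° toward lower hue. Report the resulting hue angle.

211°

square ↑ +90°: 358 + 90 = 448 → 448 − 360 = 88°
complement +180°: 88 + 180 = 268°
analog 57° ↓ −57°: 268 − 57 = 211°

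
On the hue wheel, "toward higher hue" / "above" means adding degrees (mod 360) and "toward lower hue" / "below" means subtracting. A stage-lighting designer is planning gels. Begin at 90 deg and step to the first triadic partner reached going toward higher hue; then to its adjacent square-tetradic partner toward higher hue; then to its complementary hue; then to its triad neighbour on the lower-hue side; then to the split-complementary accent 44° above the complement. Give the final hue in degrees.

224°

+120° (triadic ↑): 90 + 120 = 210°
+90° (square ↑): 210 + 90 = 300°
+180° (complement): 300 + 180 = 480 → 480 − 360 = 120°
−120° (triadic ↓): 120 − 120 = 0°
+224° (split-comp 44° ↑): 0 + 224 = 224°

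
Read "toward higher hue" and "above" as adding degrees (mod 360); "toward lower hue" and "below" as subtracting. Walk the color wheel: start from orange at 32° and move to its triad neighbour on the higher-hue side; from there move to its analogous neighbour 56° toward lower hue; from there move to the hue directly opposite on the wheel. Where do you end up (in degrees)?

32 + 120 = 152°   (triadic ↑)
152 − 56 = 96°   (analog 56° ↓)
96 + 180 = 276°   (complement)

276°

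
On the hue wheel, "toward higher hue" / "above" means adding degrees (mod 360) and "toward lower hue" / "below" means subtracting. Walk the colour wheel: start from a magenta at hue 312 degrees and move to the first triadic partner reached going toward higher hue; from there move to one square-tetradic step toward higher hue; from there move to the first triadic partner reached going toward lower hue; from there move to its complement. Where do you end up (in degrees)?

222°

312 + 120 = 432 → 432 − 360 = 72°   (triadic ↑)
72 + 90 = 162°   (square ↑)
162 − 120 = 42°   (triadic ↓)
42 + 180 = 222°   (complement)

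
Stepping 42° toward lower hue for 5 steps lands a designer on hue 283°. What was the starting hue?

133°

5 steps of 42° (toward lower hue) give a net shift of −210°.
Start = end − shift: 283 + 210 = 493 → 493 − 360 = 133°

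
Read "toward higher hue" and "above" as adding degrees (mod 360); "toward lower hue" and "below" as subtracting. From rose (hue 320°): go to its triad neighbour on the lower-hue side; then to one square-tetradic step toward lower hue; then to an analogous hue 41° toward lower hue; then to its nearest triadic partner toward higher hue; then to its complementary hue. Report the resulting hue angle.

320 − 120 = 200°   (triadic ↓)
200 − 90 = 110°   (square ↓)
110 − 41 = 69°   (analog 41° ↓)
69 + 120 = 189°   (triadic ↑)
189 + 180 = 369 → 369 − 360 = 9°   (complement)

9°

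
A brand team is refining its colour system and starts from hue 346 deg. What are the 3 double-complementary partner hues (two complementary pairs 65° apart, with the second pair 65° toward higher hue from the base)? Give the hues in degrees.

51°, 166°, and 231°

A rectangular tetradic uses two complementary pairs 65° apart: offsets 0°, 65°, 180°, 245°.
346 + 65 = 411 → 411 − 360 = 51°
346 + 180 = 526 → 526 − 360 = 166°
346 + 245 = 591 → 591 − 360 = 231°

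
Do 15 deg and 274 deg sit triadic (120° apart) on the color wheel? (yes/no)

Angular distance: |15 − 274| = 259; shorter arc = 360 − 259 = 101°.
Triadic (120° apart) requires 120°.

no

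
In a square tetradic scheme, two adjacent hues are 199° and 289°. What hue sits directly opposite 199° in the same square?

19°

A square tetradic scheme places four hues 90° apart; opposite corners are 180° apart.
199 + 180 = 379 → 379 − 360 = 19°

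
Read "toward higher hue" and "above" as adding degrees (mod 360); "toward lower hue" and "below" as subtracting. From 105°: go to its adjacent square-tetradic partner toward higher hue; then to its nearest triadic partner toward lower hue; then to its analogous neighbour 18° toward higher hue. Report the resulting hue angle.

square ↑ +90°: 105 + 90 = 195°
triadic ↓ −120°: 195 − 120 = 75°
analog 18° ↑ +18°: 75 + 18 = 93°

93°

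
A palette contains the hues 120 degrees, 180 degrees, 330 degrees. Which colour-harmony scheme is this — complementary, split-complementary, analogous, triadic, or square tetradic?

Sort the hues: 120°, 180°, 330°.
Successive gaps around the wheel: 60°, 150°, 150°.
Two 150° gaps and one 60° gap — a base hue opposite a pair of accents 30° either side of its complement — is the split-complementary pattern.

split-complementary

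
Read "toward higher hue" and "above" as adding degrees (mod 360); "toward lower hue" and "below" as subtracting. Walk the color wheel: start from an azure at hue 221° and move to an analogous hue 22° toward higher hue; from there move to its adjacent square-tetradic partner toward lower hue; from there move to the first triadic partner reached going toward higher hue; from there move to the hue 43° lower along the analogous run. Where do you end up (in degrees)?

221 + 22 = 243°   (analog 22° ↑)
243 − 90 = 153°   (square ↓)
153 + 120 = 273°   (triadic ↑)
273 − 43 = 230°   (analog 43° ↓)

230°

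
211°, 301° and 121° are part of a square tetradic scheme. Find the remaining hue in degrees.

31°

A square tetradic scheme places four hues every 90°.
The full set through 121° is {31°, 121°, 211°, 301°}.
Given {121°, 211°, 301°}, the missing hue is 31°.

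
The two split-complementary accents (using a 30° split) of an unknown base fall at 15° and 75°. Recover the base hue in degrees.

The accents sit 30° either side of the complement, so the complement is their short-arc midpoint on the wheel.
Short-arc midpoint of 15° and 75°: 45°.
Base is 180° from the complement: 45 − 180 = -135 → -135 + 360 = 225°

225°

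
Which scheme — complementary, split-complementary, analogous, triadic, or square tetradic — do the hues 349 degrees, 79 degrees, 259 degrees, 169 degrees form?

square tetradic

Sort the hues: 79°, 169°, 259°, 349°.
Successive gaps around the wheel: 90°, 90°, 90°, 90°.
Four hues every 90° form a square tetradic scheme.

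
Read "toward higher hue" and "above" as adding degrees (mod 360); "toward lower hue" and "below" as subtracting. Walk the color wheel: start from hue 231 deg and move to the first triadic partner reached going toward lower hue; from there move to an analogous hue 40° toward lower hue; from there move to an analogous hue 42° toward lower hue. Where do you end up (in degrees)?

29°

triadic ↓ −120°: 231 − 120 = 111°
analog 40° ↓ −40°: 111 − 40 = 71°
analog 42° ↓ −42°: 71 − 42 = 29°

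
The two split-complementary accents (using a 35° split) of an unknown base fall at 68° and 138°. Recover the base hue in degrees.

283°

The accents sit 35° either side of the complement, so the complement is their short-arc midpoint on the wheel.
Short-arc midpoint of 68° and 138°: 103°.
Base is 180° from the complement: 103 − 180 = -77 → -77 + 360 = 283°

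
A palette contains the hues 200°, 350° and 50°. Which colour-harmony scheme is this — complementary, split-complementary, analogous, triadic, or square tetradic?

Sort the hues: 50°, 200°, 350°.
Successive gaps around the wheel: 150°, 150°, 60°.
Two 150° gaps and one 60° gap — a base hue opposite a pair of accents 30° either side of its complement — is the split-complementary pattern.

split-complementary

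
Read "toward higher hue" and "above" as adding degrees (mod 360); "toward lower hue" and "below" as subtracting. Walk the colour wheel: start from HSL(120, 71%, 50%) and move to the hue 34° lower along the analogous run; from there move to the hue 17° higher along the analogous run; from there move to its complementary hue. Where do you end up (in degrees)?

283°

analog 34° ↓ −34°: 120 − 34 = 86°
analog 17° ↑ +17°: 86 + 17 = 103°
complement +180°: 103 + 180 = 283°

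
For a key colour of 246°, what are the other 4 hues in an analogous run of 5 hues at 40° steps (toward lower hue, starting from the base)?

246 − 40 = 206°
246 − 80 = 166°
246 − 120 = 126°
246 − 160 = 86°

206°, 166°, 126° and 86°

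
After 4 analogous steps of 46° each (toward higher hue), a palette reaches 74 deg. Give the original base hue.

4 steps of 46° (toward higher hue) give a net shift of +184°.
Start = end − shift: 74 − 184 = -110 → -110 + 360 = 250°

250°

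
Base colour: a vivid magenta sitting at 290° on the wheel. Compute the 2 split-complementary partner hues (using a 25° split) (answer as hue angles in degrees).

Split-complementary hues sit 25° either side of the complement.
Complement of 290°: 290 + 180 = 470 → 470 − 360 = 110°
110 − 25 = 85°
110 + 25 = 135°

85° and 135°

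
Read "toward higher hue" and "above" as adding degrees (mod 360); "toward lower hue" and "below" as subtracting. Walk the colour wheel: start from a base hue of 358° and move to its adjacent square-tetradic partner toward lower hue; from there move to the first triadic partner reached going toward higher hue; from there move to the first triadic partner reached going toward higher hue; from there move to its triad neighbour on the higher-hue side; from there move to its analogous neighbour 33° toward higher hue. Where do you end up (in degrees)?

301°

358 − 90 = 268°   (square ↓)
268 + 120 = 388 → 388 − 360 = 28°   (triadic ↑)
28 + 120 = 148°   (triadic ↑)
148 + 120 = 268°   (triadic ↑)
268 + 33 = 301°   (analog 33° ↑)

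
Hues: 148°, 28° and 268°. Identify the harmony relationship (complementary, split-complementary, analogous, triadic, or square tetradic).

Sort the hues: 28°, 148°, 268°.
Successive gaps around the wheel: 120°, 120°, 120°.
Three hues equally spaced 120° apart form a triad.

triadic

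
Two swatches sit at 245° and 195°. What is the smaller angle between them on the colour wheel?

|245 − 195| = 50.
50 ≤ 180, so the shorter arc is 50°.

50°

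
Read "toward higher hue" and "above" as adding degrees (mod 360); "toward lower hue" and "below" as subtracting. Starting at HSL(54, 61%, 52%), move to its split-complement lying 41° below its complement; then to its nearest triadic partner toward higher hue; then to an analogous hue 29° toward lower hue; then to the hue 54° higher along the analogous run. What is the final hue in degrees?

split-comp 41° ↓ +139°: 54 + 139 = 193°
triadic ↑ +120°: 193 + 120 = 313°
analog 29° ↓ −29°: 313 − 29 = 284°
analog 54° ↑ +54°: 284 + 54 = 338°

338°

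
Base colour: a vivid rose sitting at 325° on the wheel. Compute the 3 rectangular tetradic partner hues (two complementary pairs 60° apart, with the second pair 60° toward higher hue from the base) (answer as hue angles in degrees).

325 + 60 = 385 → 385 − 360 = 25°
325 + 180 = 505 → 505 − 360 = 145°
325 + 240 = 565 → 565 − 360 = 205°

25°, 145° and 205°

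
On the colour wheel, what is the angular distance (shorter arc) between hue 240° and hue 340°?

100°

|240 − 340| = 100.
100 ≤ 180, so the shorter arc is 100°.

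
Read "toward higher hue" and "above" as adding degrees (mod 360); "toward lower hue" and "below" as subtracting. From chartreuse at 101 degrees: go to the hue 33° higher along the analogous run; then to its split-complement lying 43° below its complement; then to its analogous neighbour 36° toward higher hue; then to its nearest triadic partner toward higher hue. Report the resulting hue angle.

67°

101 + 33 = 134°   (analog 33° ↑)
134 + 137 = 271°   (split-comp 43° ↓)
271 + 36 = 307°   (analog 36° ↑)
307 + 120 = 427 → 427 − 360 = 67°   (triadic ↑)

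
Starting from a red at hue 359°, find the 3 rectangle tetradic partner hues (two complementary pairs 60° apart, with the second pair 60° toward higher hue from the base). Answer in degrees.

359 + 60 = 419 → 419 − 360 = 59°
359 + 180 = 539 → 539 − 360 = 179°
359 + 240 = 599 → 599 − 360 = 239°

59°, 179°, 239°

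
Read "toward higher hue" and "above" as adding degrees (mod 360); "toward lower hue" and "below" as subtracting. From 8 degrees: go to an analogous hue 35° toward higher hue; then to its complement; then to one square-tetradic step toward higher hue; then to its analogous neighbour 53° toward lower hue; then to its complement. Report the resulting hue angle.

80°

analog 35° ↑ +35°: 8 + 35 = 43°
complement +180°: 43 + 180 = 223°
square ↑ +90°: 223 + 90 = 313°
analog 53° ↓ −53°: 313 − 53 = 260°
complement +180°: 260 + 180 = 440 → 440 − 360 = 80°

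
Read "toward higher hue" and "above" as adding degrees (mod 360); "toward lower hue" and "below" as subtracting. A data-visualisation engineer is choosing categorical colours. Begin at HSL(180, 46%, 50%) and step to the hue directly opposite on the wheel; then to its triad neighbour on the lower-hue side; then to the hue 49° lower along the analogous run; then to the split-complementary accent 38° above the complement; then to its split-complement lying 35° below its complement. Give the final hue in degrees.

complement +180°: 180 + 180 = 360 → 360 − 360 = 0°
triadic ↓ −120°: 0 − 120 = -120 → -120 + 360 = 240°
analog 49° ↓ −49°: 240 − 49 = 191°
split-comp 38° ↑ +218°: 191 + 218 = 409 → 409 − 360 = 49°
split-comp 35° ↓ +145°: 49 + 145 = 194°

194°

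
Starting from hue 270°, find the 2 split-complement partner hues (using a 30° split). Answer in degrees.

60° and 120°

Split-complementary hues sit 30° either side of the complement.
Complement of 270°: 270 + 180 = 450 → 450 − 360 = 90°
90 − 30 = 60°
90 + 30 = 120°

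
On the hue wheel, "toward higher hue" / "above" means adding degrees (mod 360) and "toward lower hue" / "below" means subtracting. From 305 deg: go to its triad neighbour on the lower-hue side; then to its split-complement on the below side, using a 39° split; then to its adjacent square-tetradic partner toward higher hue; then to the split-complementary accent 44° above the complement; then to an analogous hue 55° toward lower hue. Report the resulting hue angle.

225°

305 − 120 = 185°   (triadic ↓)
185 + 141 = 326°   (split-comp 39° ↓)
326 + 90 = 416 → 416 − 360 = 56°   (square ↑)
56 + 224 = 280°   (split-comp 44° ↑)
280 − 55 = 225°   (analog 55° ↓)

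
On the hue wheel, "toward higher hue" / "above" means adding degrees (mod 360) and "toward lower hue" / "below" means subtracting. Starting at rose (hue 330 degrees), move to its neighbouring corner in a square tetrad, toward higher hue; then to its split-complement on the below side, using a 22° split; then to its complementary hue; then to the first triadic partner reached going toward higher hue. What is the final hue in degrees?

square ↑ +90°: 330 + 90 = 420 → 420 − 360 = 60°
split-comp 22° ↓ +158°: 60 + 158 = 218°
complement +180°: 218 + 180 = 398 → 398 − 360 = 38°
triadic ↑ +120°: 38 + 120 = 158°

158°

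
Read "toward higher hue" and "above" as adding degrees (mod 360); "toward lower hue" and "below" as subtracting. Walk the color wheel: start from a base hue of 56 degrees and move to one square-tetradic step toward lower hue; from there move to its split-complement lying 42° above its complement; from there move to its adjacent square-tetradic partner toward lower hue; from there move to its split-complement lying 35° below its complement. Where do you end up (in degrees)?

56 − 90 = -34 → -34 + 360 = 326°   (square ↓)
326 + 222 = 548 → 548 − 360 = 188°   (split-comp 42° ↑)
188 − 90 = 98°   (square ↓)
98 + 145 = 243°   (split-comp 35° ↓)

243°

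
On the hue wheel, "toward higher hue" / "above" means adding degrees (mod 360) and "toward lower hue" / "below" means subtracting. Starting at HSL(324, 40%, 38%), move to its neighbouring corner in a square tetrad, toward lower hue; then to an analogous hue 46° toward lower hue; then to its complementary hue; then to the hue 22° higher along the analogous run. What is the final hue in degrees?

−90° (square ↓): 324 − 90 = 234°
−46° (analog 46° ↓): 234 − 46 = 188°
+180° (complement): 188 + 180 = 368 → 368 − 360 = 8°
+22° (analog 22° ↑): 8 + 22 = 30°

30°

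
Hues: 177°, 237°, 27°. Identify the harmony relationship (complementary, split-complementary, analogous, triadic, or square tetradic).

split-complementary

Sort the hues: 27°, 177°, 237°.
Successive gaps around the wheel: 150°, 60°, 150°.
Two 150° gaps and one 60° gap — a base hue opposite a pair of accents 30° either side of its complement — is the split-complementary pattern.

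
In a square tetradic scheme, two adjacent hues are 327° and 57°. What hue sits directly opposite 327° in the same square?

A square tetradic scheme places four hues 90° apart; opposite corners are 180° apart.
327 + 180 = 507 → 507 − 360 = 147°

147°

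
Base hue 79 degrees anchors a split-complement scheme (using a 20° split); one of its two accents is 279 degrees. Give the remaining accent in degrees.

Split-complementary hues sit 20° either side of the complement.
Complement of the base 79°: 79 + 180 = 259°
The given accent 279° is 20° one side of 259°; the other accent sits 20° the other side: 259 − 20 = 239°

239°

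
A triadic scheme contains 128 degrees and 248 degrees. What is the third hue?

A triad spaces three hues 120° apart.
The full set is {8°, 128°, 248°}.

8°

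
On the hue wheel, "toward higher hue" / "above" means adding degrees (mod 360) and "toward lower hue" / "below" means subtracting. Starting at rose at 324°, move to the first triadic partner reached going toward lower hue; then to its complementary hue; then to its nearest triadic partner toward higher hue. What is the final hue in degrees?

144°

−120° (triadic ↓): 324 − 120 = 204°
+180° (complement): 204 + 180 = 384 → 384 − 360 = 24°
+120° (triadic ↑): 24 + 120 = 144°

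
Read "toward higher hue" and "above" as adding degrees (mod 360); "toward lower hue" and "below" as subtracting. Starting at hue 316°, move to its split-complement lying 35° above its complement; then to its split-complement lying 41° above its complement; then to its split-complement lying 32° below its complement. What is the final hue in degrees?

316 + 215 = 531 → 531 − 360 = 171°   (split-comp 35° ↑)
171 + 221 = 392 → 392 − 360 = 32°   (split-comp 41° ↑)
32 + 148 = 180°   (split-comp 32° ↓)

180°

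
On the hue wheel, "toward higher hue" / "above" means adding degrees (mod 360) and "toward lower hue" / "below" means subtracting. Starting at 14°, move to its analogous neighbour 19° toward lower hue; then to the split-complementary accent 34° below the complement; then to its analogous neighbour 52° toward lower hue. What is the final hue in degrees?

14 − 19 = -5 → -5 + 360 = 355°   (analog 19° ↓)
355 + 146 = 501 → 501 − 360 = 141°   (split-comp 34° ↓)
141 − 52 = 89°   (analog 52° ↓)

89°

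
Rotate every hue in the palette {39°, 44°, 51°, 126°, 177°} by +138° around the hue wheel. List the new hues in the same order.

39 + 138 = 177°
44 + 138 = 182°
51 + 138 = 189°
126 + 138 = 264°
177 + 138 = 315°

177°, 182°, 189°, 264°, 315°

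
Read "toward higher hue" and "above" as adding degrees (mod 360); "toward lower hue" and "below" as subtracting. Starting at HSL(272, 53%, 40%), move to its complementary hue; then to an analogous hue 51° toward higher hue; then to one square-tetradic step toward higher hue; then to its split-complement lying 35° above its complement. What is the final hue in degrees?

272 + 180 = 452 → 452 − 360 = 92°   (complement)
92 + 51 = 143°   (analog 51° ↑)
143 + 90 = 233°   (square ↑)
233 + 215 = 448 → 448 − 360 = 88°   (split-comp 35° ↑)

88°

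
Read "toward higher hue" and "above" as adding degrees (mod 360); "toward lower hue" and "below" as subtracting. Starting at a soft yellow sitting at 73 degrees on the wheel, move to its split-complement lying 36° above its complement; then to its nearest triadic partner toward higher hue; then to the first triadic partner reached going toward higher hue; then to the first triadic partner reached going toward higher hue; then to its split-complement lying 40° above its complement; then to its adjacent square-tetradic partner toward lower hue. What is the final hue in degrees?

59°

73 + 216 = 289°   (split-comp 36° ↑)
289 + 120 = 409 → 409 − 360 = 49°   (triadic ↑)
49 + 120 = 169°   (triadic ↑)
169 + 120 = 289°   (triadic ↑)
289 + 220 = 509 → 509 − 360 = 149°   (split-comp 40° ↑)
149 − 90 = 59°   (square ↓)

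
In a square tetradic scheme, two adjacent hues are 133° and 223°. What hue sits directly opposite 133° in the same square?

313°

A square tetradic scheme places four hues 90° apart; opposite corners are 180° apart.
133 + 180 = 313°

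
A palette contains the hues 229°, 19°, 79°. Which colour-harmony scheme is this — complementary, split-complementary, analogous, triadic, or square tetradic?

Sort the hues: 19°, 79°, 229°.
Successive gaps around the wheel: 60°, 150°, 150°.
Two 150° gaps and one 60° gap — a base hue opposite a pair of accents 30° either side of its complement — is the split-complementary pattern.

split-complementary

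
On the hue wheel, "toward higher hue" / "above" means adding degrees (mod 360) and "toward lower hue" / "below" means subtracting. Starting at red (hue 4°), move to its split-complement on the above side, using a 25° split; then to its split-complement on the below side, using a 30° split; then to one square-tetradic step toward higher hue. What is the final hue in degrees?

89°

+205° (split-comp 25° ↑): 4 + 205 = 209°
+150° (split-comp 30° ↓): 209 + 150 = 359°
+90° (square ↑): 359 + 90 = 449 → 449 − 360 = 89°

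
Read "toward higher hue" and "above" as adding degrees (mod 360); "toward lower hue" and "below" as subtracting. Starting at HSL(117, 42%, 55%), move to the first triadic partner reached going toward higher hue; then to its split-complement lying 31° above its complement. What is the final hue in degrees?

triadic ↑ +120°: 117 + 120 = 237°
split-comp 31° ↑ +211°: 237 + 211 = 448 → 448 − 360 = 88°

88°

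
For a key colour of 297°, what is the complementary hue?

The complement sits 180° across the wheel.
297 + 180 = 477 → 477 − 360 = 117°

117°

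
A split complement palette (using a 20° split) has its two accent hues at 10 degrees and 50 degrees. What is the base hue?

210°

The accents sit 20° either side of the complement, so the complement is their short-arc midpoint on the wheel.
Short-arc midpoint of 10° and 50°: 30°.
Base is 180° from the complement: 30 − 180 = -150 → -150 + 360 = 210°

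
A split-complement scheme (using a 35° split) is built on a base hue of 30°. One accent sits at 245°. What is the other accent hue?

Split-complementary hues sit 35° either side of the complement.
Complement of the base 30°: 30 + 180 = 210°
The given accent 245° is 35° one side of 210°; the other accent sits 35° the other side: 210 − 35 = 175°

175°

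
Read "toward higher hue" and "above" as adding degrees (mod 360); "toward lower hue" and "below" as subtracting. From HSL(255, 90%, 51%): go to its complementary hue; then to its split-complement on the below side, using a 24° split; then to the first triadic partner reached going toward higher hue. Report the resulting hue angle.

complement +180°: 255 + 180 = 435 → 435 − 360 = 75°
split-comp 24° ↓ +156°: 75 + 156 = 231°
triadic ↑ +120°: 231 + 120 = 351°

351°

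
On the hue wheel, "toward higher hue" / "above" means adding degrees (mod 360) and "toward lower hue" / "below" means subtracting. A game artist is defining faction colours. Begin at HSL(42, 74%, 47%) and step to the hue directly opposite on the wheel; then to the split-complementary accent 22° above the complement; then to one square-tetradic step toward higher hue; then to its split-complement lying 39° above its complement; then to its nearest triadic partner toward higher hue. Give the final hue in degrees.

133°

+180° (complement): 42 + 180 = 222°
+202° (split-comp 22° ↑): 222 + 202 = 424 → 424 − 360 = 64°
+90° (square ↑): 64 + 90 = 154°
+219° (split-comp 39° ↑): 154 + 219 = 373 → 373 − 360 = 13°
+120° (triadic ↑): 13 + 120 = 133°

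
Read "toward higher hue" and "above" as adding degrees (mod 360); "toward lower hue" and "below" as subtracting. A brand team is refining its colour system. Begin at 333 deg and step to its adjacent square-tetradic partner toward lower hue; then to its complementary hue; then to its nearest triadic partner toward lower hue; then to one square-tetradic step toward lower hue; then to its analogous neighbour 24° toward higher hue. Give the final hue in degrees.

237°

333 − 90 = 243°   (square ↓)
243 + 180 = 423 → 423 − 360 = 63°   (complement)
63 − 120 = -57 → -57 + 360 = 303°   (triadic ↓)
303 − 90 = 213°   (square ↓)
213 + 24 = 237°   (analog 24° ↑)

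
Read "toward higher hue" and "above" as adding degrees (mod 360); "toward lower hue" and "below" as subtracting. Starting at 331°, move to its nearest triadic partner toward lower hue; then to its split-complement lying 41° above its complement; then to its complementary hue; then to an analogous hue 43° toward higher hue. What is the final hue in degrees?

295°

331 − 120 = 211°   (triadic ↓)
211 + 221 = 432 → 432 − 360 = 72°   (split-comp 41° ↑)
72 + 180 = 252°   (complement)
252 + 43 = 295°   (analog 43° ↑)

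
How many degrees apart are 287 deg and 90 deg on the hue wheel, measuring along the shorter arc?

163°

|287 − 90| = 197.
The shorter arc is 360 − 197 = 163°.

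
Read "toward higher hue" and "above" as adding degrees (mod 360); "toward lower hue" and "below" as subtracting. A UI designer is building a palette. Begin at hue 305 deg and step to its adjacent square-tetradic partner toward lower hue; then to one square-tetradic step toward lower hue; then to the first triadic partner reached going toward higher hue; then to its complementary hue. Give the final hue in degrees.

−90° (square ↓): 305 − 90 = 215°
−90° (square ↓): 215 − 90 = 125°
+120° (triadic ↑): 125 + 120 = 245°
+180° (complement): 245 + 180 = 425 → 425 − 360 = 65°

65°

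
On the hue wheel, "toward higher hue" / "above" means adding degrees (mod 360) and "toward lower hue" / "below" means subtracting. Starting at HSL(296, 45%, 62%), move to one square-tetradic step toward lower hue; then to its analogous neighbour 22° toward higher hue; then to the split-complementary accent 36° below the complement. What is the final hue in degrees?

−90° (square ↓): 296 − 90 = 206°
+22° (analog 22° ↑): 206 + 22 = 228°
+144° (split-comp 36° ↓): 228 + 144 = 372 → 372 − 360 = 12°

12°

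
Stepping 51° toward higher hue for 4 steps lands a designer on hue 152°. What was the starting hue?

4 steps of 51° (toward higher hue) give a net shift of +204°.
Start = end − shift: 152 − 204 = -52 → -52 + 360 = 308°

308°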